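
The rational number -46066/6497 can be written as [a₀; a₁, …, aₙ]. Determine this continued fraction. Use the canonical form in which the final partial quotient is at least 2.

⌊-46066/6497⌋ = -8, remainder 5910
⌊6497/5910⌋ = 1, remainder 587
⌊5910/587⌋ = 10, remainder 40
⌊587/40⌋ = 14, remainder 27
⌊40/27⌋ = 1, remainder 13
⌊27/13⌋ = 2, remainder 1
⌊13/1⌋ = 13, remainder 0

[-8; 1, 10, 14, 1, 2, 13]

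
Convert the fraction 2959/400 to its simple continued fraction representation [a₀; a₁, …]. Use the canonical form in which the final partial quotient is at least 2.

[7; 2, 1, 1, 15, 2, 2]

⌊2959/400⌋ = 7, remainder 159
⌊400/159⌋ = 2, remainder 82
⌊159/82⌋ = 1, remainder 77
⌊82/77⌋ = 1, remainder 5
⌊77/5⌋ = 15, remainder 2
⌊5/2⌋ = 2, remainder 1
⌊2/1⌋ = 2, remainder 0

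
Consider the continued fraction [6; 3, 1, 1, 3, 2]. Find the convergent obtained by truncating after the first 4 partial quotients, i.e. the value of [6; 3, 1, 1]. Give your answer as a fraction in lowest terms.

44/7

a_0 = 6: 6/1
a_1 = 3: 19/3
a_2 = 1: 25/4
a_3 = 1: 44/7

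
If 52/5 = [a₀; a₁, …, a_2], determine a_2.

2

52 ÷ 5 → quotient 10, remainder 2
5 ÷ 2 → quotient 2, remainder 1
2 ÷ 1 → quotient 2, remainder 0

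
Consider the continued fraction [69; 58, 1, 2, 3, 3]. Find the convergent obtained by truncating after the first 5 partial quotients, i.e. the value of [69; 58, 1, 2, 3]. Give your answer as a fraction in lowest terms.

40513/587

Build up convergents one term at a time:
a_0 = 69: 69/1
a_1 = 58: 4003/58
a_2 = 1: 4072/59
a_3 = 2: 12147/176
a_4 = 3: 40513/587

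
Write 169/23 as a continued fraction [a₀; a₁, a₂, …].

169 = 7·23 + 8, so a_0 = 7
23 = 2·8 + 7, so a_1 = 2
8 = 1·7 + 1, so a_2 = 1
7 = 7·1 + 0, so a_3 = 7

[7; 2, 1, 7]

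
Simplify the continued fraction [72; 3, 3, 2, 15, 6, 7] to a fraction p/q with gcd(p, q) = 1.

1115365/15426

a_0 = 72: 72/1
a_1 = 3: 217/3
a_2 = 3: 723/10
a_3 = 2: 1663/23
a_4 = 15: 25668/355
a_5 = 6: 155671/2153
a_6 = 7: 1115365/15426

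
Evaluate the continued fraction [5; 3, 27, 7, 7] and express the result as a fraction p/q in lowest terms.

Start with 7.
7 + 1/(7/1) = 7 + 1/7 = 50/7
27 + 1/(50/7) = 27 + 7/50 = 1357/50
3 + 1/(1357/50) = 3 + 50/1357 = 4121/1357
5 + 1/(4121/1357) = 5 + 1357/4121 = 21962/4121

21962/4121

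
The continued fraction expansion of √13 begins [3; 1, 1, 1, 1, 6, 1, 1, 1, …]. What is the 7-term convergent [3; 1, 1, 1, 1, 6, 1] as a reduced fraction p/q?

137/38

Start with 1.
6 + 1/(1/1) = 6 + 1/1 = 7/1
1 + 1/(7/1) = 1 + 1/7 = 8/7
1 + 1/(8/7) = 1 + 7/8 = 15/8
1 + 1/(15/8) = 1 + 8/15 = 23/15
1 + 1/(23/15) = 1 + 15/23 = 38/23
3 + 1/(38/23) = 3 + 23/38 = 137/38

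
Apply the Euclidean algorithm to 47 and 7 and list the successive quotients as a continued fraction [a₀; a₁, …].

[6; 1, 2, 2]

47 ÷ 7 → quotient 6, remainder 5
7 ÷ 5 → quotient 1, remainder 2
5 ÷ 2 → quotient 2, remainder 1
2 ÷ 1 → quotient 2, remainder 0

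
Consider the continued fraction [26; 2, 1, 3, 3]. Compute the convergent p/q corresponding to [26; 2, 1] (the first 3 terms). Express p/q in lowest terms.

79/3

Starting at the tail and folding back:
Start with 1.
2 + 1/(1/1) = 2 + 1/1 = 3/1
26 + 1/(3/1) = 26 + 1/3 = 79/3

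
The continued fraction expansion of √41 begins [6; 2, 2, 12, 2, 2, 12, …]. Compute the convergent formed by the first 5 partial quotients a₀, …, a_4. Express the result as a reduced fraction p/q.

826/129

Collapse the nested fraction from the inside out:
Start with 2.
12 + 1/(2/1) = 12 + 1/2 = 25/2
2 + 1/(25/2) = 2 + 2/25 = 52/25
2 + 1/(52/25) = 2 + 25/52 = 129/52
6 + 1/(129/52) = 6 + 52/129 = 826/129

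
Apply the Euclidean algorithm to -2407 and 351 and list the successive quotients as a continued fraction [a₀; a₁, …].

[-7; 7, 50]

-2407 ÷ 351 → quotient -7, remainder 50
351 ÷ 50 → quotient 7, remainder 1
50 ÷ 1 → quotient 50, remainder 0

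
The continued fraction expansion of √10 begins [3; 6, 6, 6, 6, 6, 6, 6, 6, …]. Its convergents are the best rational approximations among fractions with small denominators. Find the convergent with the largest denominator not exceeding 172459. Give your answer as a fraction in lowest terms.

a_0 = 3: 3/1  (≤ bound)
a_1 = 6: 19/6  (≤ bound)
a_2 = 6: 117/37  (≤ bound)
a_3 = 6: 721/228  (≤ bound)
a_4 = 6: 4443/1405  (≤ bound)
a_5 = 6: 27379/8658  (≤ bound)
a_6 = 6: 168717/53353  (≤ bound)
a_7 = 6: 1039681/328776  (> 172459, stop)

168717/53353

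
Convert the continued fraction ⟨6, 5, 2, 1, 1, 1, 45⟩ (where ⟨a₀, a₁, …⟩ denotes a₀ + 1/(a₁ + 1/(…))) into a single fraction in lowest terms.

12137/1962

Start with 45.
1 + 1/(45/1) = 1 + 1/45 = 46/45
1 + 1/(46/45) = 1 + 45/46 = 91/46
1 + 1/(91/46) = 1 + 46/91 = 137/91
2 + 1/(137/91) = 2 + 91/137 = 365/137
5 + 1/(365/137) = 5 + 137/365 = 1962/365
6 + 1/(1962/365) = 6 + 365/1962 = 12137/1962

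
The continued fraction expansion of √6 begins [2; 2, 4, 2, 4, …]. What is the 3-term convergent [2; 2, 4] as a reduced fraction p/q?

Starting at the tail and folding back:
Start with 4.
2 + 1/(4/1) = 2 + 1/4 = 9/4
2 + 1/(9/4) = 2 + 4/9 = 22/9

22/9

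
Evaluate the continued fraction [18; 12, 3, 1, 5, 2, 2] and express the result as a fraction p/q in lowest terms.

Starting at the tail and folding back:
Start with 2.
2 + 1/(2/1) = 2 + 1/2 = 5/2
5 + 1/(5/2) = 5 + 2/5 = 27/5
1 + 1/(27/5) = 1 + 5/27 = 32/27
3 + 1/(32/27) = 3 + 27/32 = 123/32
12 + 1/(123/32) = 12 + 32/123 = 1508/123
18 + 1/(1508/123) = 18 + 123/1508 = 27267/1508

27267/1508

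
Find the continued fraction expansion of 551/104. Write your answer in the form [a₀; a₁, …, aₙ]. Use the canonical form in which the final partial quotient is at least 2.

[5; 3, 2, 1, 4, 2]

Run the Euclidean algorithm, recording each quotient:
551 ÷ 104 → quotient 5, remainder 31
104 ÷ 31 → quotient 3, remainder 11
31 ÷ 11 → quotient 2, remainder 9
11 ÷ 9 → quotient 1, remainder 2
9 ÷ 2 → quotient 4, remainder 1
2 ÷ 1 → quotient 2, remainder 0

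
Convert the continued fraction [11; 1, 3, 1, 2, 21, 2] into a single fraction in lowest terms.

Build up convergents one term at a time:
a_0 = 11: 11/1
a_1 = 1: 12/1
a_2 = 3: 47/4
a_3 = 1: 59/5
a_4 = 2: 165/14
a_5 = 21: 3524/299
a_6 = 2: 7213/612

7213/612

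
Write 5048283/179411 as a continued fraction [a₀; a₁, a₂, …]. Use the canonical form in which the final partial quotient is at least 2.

[28; 7, 4, 7, 4, 1, 11, 14]

5048283 = 28·179411 + 24775, so a_0 = 28
179411 = 7·24775 + 5986, so a_1 = 7
24775 = 4·5986 + 831, so a_2 = 4
5986 = 7·831 + 169, so a_3 = 7
831 = 4·169 + 155, so a_4 = 4
169 = 1·155 + 14, so a_5 = 1
155 = 11·14 + 1, so a_6 = 11
14 = 14·1 + 0, so a_7 = 14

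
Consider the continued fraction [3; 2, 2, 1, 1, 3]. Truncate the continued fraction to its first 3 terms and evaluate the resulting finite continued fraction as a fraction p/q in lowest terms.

Starting at the tail and folding back:
Start with 2.
2 + 1/(2/1) = 2 + 1/2 = 5/2
3 + 1/(5/2) = 3 + 2/5 = 17/5

17/5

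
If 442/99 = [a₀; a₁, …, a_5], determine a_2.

442 = 4·99 + 46, so a_0 = 4
99 = 2·46 + 7, so a_1 = 2
46 = 6·7 + 4, so a_2 = 6

6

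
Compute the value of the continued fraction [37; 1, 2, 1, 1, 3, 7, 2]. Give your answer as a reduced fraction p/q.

14673/389

Start with 2.
7 + 1/(2/1) = 7 + 1/2 = 15/2
3 + 1/(15/2) = 3 + 2/15 = 47/15
1 + 1/(47/15) = 1 + 15/47 = 62/47
1 + 1/(62/47) = 1 + 47/62 = 109/62
2 + 1/(109/62) = 2 + 62/109 = 280/109
1 + 1/(280/109) = 1 + 109/280 = 389/280
37 + 1/(389/280) = 37 + 280/389 = 14673/389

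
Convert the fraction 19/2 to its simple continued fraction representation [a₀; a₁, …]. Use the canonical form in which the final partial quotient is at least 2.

[9; 2]

19 = 9·2 + 1, so a_0 = 9
2 = 2·1 + 0, so a_1 = 2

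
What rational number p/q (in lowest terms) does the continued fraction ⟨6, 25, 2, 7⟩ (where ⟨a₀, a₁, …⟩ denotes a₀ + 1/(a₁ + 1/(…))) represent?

Build up convergents one term at a time:
a_0 = 6: 6/1
a_1 = 25: 151/25
a_2 = 2: 308/51
a_3 = 7: 2307/382

2307/382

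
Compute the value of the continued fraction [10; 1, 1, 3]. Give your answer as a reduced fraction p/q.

Use the convergent recurrence hₖ = aₖ·hₖ₋₁ + hₖ₋₂ (and likewise for the denominators kₖ):
a_0 = 10: 10/1
a_1 = 1: 11/1
a_2 = 1: 21/2
a_3 = 3: 74/7

74/7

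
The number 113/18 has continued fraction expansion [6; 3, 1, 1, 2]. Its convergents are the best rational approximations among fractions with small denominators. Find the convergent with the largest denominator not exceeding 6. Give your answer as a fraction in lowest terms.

25/4

a_0 = 6: 6/1  (≤ bound)
a_1 = 3: 19/3  (≤ bound)
a_2 = 1: 25/4  (≤ bound)
a_3 = 1: 44/7  (> 6, stop)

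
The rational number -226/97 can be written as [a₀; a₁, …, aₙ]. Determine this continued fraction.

[-3; 1, 2, 32]

⌊-226/97⌋ = -3, remainder 65
⌊97/65⌋ = 1, remainder 32
⌊65/32⌋ = 2, remainder 1
⌊32/1⌋ = 32, remainder 0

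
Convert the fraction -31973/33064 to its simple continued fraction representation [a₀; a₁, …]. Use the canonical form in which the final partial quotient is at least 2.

[-1; 30, 3, 3, 1, 3, 22]

Repeatedly divide and take the remainder:
⌊-31973/33064⌋ = -1, remainder 1091
⌊33064/1091⌋ = 30, remainder 334
⌊1091/334⌋ = 3, remainder 89
⌊334/89⌋ = 3, remainder 67
⌊89/67⌋ = 1, remainder 22
⌊67/22⌋ = 3, remainder 1
⌊22/1⌋ = 22, remainder 0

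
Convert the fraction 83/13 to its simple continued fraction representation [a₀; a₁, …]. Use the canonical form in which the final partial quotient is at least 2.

Run the Euclidean algorithm, recording each quotient:
⌊83/13⌋ = 6, remainder 5
⌊13/5⌋ = 2, remainder 3
⌊5/3⌋ = 1, remainder 2
⌊3/2⌋ = 1, remainder 1
⌊2/1⌋ = 2, remainder 0

[6; 2, 1, 1, 2]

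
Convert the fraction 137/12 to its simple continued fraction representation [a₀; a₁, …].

[11; 2, 2, 2]

Repeatedly divide and take the remainder:
137 = 11·12 + 5, so a_0 = 11
12 = 2·5 + 2, so a_1 = 2
5 = 2·2 + 1, so a_2 = 2
2 = 2·1 + 0, so a_3 = 2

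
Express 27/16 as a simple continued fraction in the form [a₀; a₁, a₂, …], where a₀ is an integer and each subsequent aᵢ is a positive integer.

Run the Euclidean algorithm, recording each quotient:
27 = 1·16 + 11, so a_0 = 1
16 = 1·11 + 5, so a_1 = 1
11 = 2·5 + 1, so a_2 = 2
5 = 5·1 + 0, so a_3 = 5

[1; 1, 2, 5]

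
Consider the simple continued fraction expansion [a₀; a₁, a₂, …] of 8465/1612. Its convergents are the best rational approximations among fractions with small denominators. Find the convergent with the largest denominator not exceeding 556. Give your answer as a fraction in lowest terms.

2111/402

a_0 = 5: 5/1  (≤ bound)
a_1 = 3: 16/3  (≤ bound)
a_2 = 1: 21/4  (≤ bound)
a_3 = 49: 1045/199  (≤ bound)
a_4 = 1: 1066/203  (≤ bound)
a_5 = 1: 2111/402  (≤ bound)
a_6 = 1: 3177/605  (> 556, stop)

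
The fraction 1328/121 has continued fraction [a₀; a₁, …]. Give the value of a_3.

3

⌊1328/121⌋ = 10, remainder 118
⌊121/118⌋ = 1, remainder 3
⌊118/3⌋ = 39, remainder 1
⌊3/1⌋ = 3, remainder 0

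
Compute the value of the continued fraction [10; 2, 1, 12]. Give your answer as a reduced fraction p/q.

Work from the innermost term outward:
Start with 12.
1 + 1/(12/1) = 1 + 1/12 = 13/12
2 + 1/(13/12) = 2 + 12/13 = 38/13
10 + 1/(38/13) = 10 + 13/38 = 393/38

393/38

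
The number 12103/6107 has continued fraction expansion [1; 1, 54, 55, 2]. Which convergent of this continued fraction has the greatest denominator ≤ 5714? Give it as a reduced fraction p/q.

5997/3026

List convergents until the denominator exceeds the bound:
a_0 = 1: 1/1  (≤ bound)
a_1 = 1: 2/1  (≤ bound)
a_2 = 54: 109/55  (≤ bound)
a_3 = 55: 5997/3026  (≤ bound)
a_4 = 2: 12103/6107  (> 5714, stop)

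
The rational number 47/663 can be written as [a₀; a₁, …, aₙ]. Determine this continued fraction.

[0; 14, 9, 2, 2]

⌊47/663⌋ = 0, remainder 47
⌊663/47⌋ = 14, remainder 5
⌊47/5⌋ = 9, remainder 2
⌊5/2⌋ = 2, remainder 1
⌊2/1⌋ = 2, remainder 0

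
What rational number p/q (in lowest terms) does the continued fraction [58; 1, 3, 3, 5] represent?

4055/69

Use the convergent recurrence hₖ = aₖ·hₖ₋₁ + hₖ₋₂ (and likewise for the denominators kₖ):
a_0 = 58: 58/1
a_1 = 1: 59/1
a_2 = 3: 235/4
a_3 = 3: 764/13
a_4 = 5: 4055/69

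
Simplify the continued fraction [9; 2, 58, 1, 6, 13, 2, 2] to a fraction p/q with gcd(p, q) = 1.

a_0 = 9: 9/1
a_1 = 2: 19/2
a_2 = 58: 1111/117
a_3 = 1: 1130/119
a_4 = 6: 7891/831
a_5 = 13: 103713/10922
a_6 = 2: 215317/22675
a_7 = 2: 534347/56272

534347/56272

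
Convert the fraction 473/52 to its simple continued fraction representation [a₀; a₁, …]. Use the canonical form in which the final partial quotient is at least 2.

⌊473/52⌋ = 9, remainder 5
⌊52/5⌋ = 10, remainder 2
⌊5/2⌋ = 2, remainder 1
⌊2/1⌋ = 2, remainder 0

[9; 10, 2, 2]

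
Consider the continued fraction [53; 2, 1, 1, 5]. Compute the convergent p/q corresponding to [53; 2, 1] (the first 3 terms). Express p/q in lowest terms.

160/3

a_0 = 53: 53/1
a_1 = 2: 107/2
a_2 = 1: 160/3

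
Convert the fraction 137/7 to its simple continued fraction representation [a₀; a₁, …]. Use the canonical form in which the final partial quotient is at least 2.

Apply division with remainder until the remainder is 0:
137 = 19·7 + 4, so a_0 = 19
7 = 1·4 + 3, so a_1 = 1
4 = 1·3 + 1, so a_2 = 1
3 = 3·1 + 0, so a_3 = 3

[19; 1, 1, 3]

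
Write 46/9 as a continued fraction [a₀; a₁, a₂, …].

Apply division with remainder until the remainder is 0:
46 ÷ 9 → quotient 5, remainder 1
9 ÷ 1 → quotient 9, remainder 0

[5; 9]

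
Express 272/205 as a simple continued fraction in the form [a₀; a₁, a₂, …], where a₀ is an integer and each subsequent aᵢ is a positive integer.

[1; 3, 16, 1, 3]

Repeatedly divide and take the remainder:
⌊272/205⌋ = 1, remainder 67
⌊205/67⌋ = 3, remainder 4
⌊67/4⌋ = 16, remainder 3
⌊4/3⌋ = 1, remainder 1
⌊3/1⌋ = 3, remainder 0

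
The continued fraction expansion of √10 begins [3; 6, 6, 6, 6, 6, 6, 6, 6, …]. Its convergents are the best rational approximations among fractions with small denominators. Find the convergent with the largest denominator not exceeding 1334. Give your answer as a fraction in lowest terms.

a_0 = 3: 3/1  (≤ bound)
a_1 = 6: 19/6  (≤ bound)
a_2 = 6: 117/37  (≤ bound)
a_3 = 6: 721/228  (≤ bound)
a_4 = 6: 4443/1405  (> 1334, stop)

721/228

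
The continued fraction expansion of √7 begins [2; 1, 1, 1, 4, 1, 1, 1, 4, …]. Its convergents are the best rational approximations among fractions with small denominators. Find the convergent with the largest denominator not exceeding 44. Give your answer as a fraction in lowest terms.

a_0 = 2: 2/1  (≤ bound)
a_1 = 1: 3/1  (≤ bound)
a_2 = 1: 5/2  (≤ bound)
a_3 = 1: 8/3  (≤ bound)
a_4 = 4: 37/14  (≤ bound)
a_5 = 1: 45/17  (≤ bound)
a_6 = 1: 82/31  (≤ bound)
a_7 = 1: 127/48  (> 44, stop)

82/31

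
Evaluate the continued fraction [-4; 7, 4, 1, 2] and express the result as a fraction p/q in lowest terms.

-390/101

Use the convergent recurrence hₖ = aₖ·hₖ₋₁ + hₖ₋₂ (and likewise for the denominators kₖ):
a_0 = -4: -4/1
a_1 = 7: -27/7
a_2 = 4: -112/29
a_3 = 1: -139/36
a_4 = 2: -390/101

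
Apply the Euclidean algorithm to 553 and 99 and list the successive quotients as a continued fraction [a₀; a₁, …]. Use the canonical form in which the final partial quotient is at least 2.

553 = 5·99 + 58, so a_0 = 5
99 = 1·58 + 41, so a_1 = 1
58 = 1·41 + 17, so a_2 = 1
41 = 2·17 + 7, so a_3 = 2
17 = 2·7 + 3, so a_4 = 2
7 = 2·3 + 1, so a_5 = 2
3 = 3·1 + 0, so a_6 = 3

[5; 1, 1, 2, 2, 2, 3]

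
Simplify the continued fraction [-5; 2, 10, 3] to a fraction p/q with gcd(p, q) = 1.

Use the convergent recurrence hₖ = aₖ·hₖ₋₁ + hₖ₋₂ (and likewise for the denominators kₖ):
a_0 = -5: -5/1
a_1 = 2: -9/2
a_2 = 10: -95/21
a_3 = 3: -294/65

-294/65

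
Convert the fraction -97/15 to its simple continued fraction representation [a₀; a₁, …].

-97 ÷ 15 → quotient -7, remainder 8
15 ÷ 8 → quotient 1, remainder 7
8 ÷ 7 → quotient 1, remainder 1
7 ÷ 1 → quotient 7, remainder 0

[-7; 1, 1, 7]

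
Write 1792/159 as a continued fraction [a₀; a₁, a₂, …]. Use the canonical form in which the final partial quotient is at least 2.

[11; 3, 1, 2, 3, 4]

Run the Euclidean algorithm, recording each quotient:
⌊1792/159⌋ = 11, remainder 43
⌊159/43⌋ = 3, remainder 30
⌊43/30⌋ = 1, remainder 13
⌊30/13⌋ = 2, remainder 4
⌊13/4⌋ = 3, remainder 1
⌊4/1⌋ = 4, remainder 0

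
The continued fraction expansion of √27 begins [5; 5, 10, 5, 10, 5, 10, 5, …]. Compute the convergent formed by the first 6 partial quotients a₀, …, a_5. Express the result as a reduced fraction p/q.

70226/13515

a_0 = 5: 5/1
a_1 = 5: 26/5
a_2 = 10: 265/51
a_3 = 5: 1351/260
a_4 = 10: 13775/2651
a_5 = 5: 70226/13515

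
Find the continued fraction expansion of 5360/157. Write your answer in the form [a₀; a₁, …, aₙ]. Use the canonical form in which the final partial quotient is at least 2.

[34; 7, 7, 3]

5360 = 34·157 + 22, so a_0 = 34
157 = 7·22 + 3, so a_1 = 7
22 = 7·3 + 1, so a_2 = 7
3 = 3·1 + 0, so a_3 = 3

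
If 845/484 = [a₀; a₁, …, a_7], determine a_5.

845 = 1·484 + 361, so a_0 = 1
484 = 1·361 + 123, so a_1 = 1
361 = 2·123 + 115, so a_2 = 2
123 = 1·115 + 8, so a_3 = 1
115 = 14·8 + 3, so a_4 = 14
8 = 2·3 + 2, so a_5 = 2

2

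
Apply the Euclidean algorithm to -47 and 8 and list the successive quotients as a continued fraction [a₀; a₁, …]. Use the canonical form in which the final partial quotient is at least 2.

⌊-47/8⌋ = -6, remainder 1
⌊8/1⌋ = 8, remainder 0

[-6; 8]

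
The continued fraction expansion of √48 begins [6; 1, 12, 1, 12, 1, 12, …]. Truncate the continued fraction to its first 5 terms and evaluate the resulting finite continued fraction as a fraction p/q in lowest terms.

1254/181

Start with 12.
1 + 1/(12/1) = 1 + 1/12 = 13/12
12 + 1/(13/12) = 12 + 12/13 = 168/13
1 + 1/(168/13) = 1 + 13/168 = 181/168
6 + 1/(181/168) = 6 + 168/181 = 1254/181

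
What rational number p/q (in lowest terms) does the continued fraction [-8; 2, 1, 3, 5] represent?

Start with 5.
3 + 1/(5/1) = 3 + 1/5 = 16/5
1 + 1/(16/5) = 1 + 5/16 = 21/16
2 + 1/(21/16) = 2 + 16/21 = 58/21
-8 + 1/(58/21) = -8 + 21/58 = -443/58

-443/58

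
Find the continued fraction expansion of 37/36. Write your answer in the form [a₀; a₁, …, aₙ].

[1; 36]

37 ÷ 36 → quotient 1, remainder 1
36 ÷ 1 → quotient 36, remainder 0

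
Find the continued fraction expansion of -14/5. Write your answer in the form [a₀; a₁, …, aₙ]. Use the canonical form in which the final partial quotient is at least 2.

Repeatedly divide and take the remainder:
-14 ÷ 5 → quotient -3, remainder 1
5 ÷ 1 → quotient 5, remainder 0

[-3; 5]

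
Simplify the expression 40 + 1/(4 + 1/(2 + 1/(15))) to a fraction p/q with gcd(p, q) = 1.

Start with 15.
2 + 1/(15/1) = 2 + 1/15 = 31/15
4 + 1/(31/15) = 4 + 15/31 = 139/31
40 + 1/(139/31) = 40 + 31/139 = 5591/139

5591/139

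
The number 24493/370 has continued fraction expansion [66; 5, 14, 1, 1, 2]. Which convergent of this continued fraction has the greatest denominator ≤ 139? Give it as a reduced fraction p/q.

5031/76

a_0 = 66: 66/1  (≤ bound)
a_1 = 5: 331/5  (≤ bound)
a_2 = 14: 4700/71  (≤ bound)
a_3 = 1: 5031/76  (≤ bound)
a_4 = 1: 9731/147  (> 139, stop)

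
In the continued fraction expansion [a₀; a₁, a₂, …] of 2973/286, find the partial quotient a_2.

2973 = 10·286 + 113, so a_0 = 10
286 = 2·113 + 60, so a_1 = 2
113 = 1·60 + 53, so a_2 = 1

1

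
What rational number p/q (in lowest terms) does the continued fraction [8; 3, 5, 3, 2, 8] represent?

Starting at the tail and folding back:
Start with 8.
2 + 1/(8/1) = 2 + 1/8 = 17/8
3 + 1/(17/8) = 3 + 8/17 = 59/17
5 + 1/(59/17) = 5 + 17/59 = 312/59
3 + 1/(312/59) = 3 + 59/312 = 995/312
8 + 1/(995/312) = 8 + 312/995 = 8272/995

8272/995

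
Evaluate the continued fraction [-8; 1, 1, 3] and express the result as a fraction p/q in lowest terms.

Start with 3.
1 + 1/(3/1) = 1 + 1/3 = 4/3
1 + 1/(4/3) = 1 + 3/4 = 7/4
-8 + 1/(7/4) = -8 + 4/7 = -52/7

-52/7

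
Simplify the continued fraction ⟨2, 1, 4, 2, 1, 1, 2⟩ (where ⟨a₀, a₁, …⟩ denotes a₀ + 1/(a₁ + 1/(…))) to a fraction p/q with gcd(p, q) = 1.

a_0 = 2: 2/1
a_1 = 1: 3/1
a_2 = 4: 14/5
a_3 = 2: 31/11
a_4 = 1: 45/16
a_5 = 1: 76/27
a_6 = 2: 197/70

197/70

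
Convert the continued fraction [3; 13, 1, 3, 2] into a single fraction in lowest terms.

Compute successive convergents:
a_0 = 3: 3/1
a_1 = 13: 40/13
a_2 = 1: 43/14
a_3 = 3: 169/55
a_4 = 2: 381/124

381/124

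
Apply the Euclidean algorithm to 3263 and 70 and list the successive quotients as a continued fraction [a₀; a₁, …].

[46; 1, 1, 1, 1, 2, 5]

Run the Euclidean algorithm, recording each quotient:
3263 = 46·70 + 43, so a_0 = 46
70 = 1·43 + 27, so a_1 = 1
43 = 1·27 + 16, so a_2 = 1
27 = 1·16 + 11, so a_3 = 1
16 = 1·11 + 5, so a_4 = 1
11 = 2·5 + 1, so a_5 = 2
5 = 5·1 + 0, so a_6 = 5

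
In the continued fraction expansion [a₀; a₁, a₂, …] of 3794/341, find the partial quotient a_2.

1

Apply division with remainder until the remainder is 0:
⌊3794/341⌋ = 11, remainder 43
⌊341/43⌋ = 7, remainder 40
⌊43/40⌋ = 1, remainder 3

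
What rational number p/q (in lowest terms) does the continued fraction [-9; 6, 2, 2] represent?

-283/32

a_0 = -9: -9/1
a_1 = 6: -53/6
a_2 = 2: -115/13
a_3 = 2: -283/32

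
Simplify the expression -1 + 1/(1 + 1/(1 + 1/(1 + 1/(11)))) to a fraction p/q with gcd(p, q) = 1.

Starting at the tail and folding back:
Start with 11.
1 + 1/(11/1) = 1 + 1/11 = 12/11
1 + 1/(12/11) = 1 + 11/12 = 23/12
1 + 1/(23/12) = 1 + 12/23 = 35/23
-1 + 1/(35/23) = -1 + 23/35 = -12/35

-12/35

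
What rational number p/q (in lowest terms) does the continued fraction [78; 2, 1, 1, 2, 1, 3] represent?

5252/67

Start with 3.
1 + 1/(3/1) = 1 + 1/3 = 4/3
2 + 1/(4/3) = 2 + 3/4 = 11/4
1 + 1/(11/4) = 1 + 4/11 = 15/11
1 + 1/(15/11) = 1 + 11/15 = 26/15
2 + 1/(26/15) = 2 + 15/26 = 67/26
78 + 1/(67/26) = 78 + 26/67 = 5252/67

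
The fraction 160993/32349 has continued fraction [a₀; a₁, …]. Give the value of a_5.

5

160993 ÷ 32349 → quotient 4, remainder 31597
32349 ÷ 31597 → quotient 1, remainder 752
31597 ÷ 752 → quotient 42, remainder 13
752 ÷ 13 → quotient 57, remainder 11
13 ÷ 11 → quotient 1, remainder 2
11 ÷ 2 → quotient 5, remainder 1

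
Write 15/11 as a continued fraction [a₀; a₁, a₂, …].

[1; 2, 1, 3]

15 = 1·11 + 4, so a_0 = 1
11 = 2·4 + 3, so a_1 = 2
4 = 1·3 + 1, so a_2 = 1
3 = 3·1 + 0, so a_3 = 3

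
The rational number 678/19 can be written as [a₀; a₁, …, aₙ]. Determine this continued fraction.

678 ÷ 19 → quotient 35, remainder 13
19 ÷ 13 → quotient 1, remainder 6
13 ÷ 6 → quotient 2, remainder 1
6 ÷ 1 → quotient 6, remainder 0

[35; 1, 2, 6]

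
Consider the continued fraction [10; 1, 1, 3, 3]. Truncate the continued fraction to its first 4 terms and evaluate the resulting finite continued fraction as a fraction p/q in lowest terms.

74/7

Build up convergents one term at a time:
a_0 = 10: 10/1
a_1 = 1: 11/1
a_2 = 1: 21/2
a_3 = 3: 74/7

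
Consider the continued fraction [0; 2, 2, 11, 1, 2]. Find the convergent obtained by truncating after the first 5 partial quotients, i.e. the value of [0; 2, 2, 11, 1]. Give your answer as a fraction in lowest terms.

a_0 = 0: 0/1
a_1 = 2: 1/2
a_2 = 2: 2/5
a_3 = 11: 23/57
a_4 = 1: 25/62

25/62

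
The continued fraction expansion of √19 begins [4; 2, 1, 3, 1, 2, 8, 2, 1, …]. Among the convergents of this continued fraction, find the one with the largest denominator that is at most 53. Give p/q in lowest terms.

List convergents until the denominator exceeds the bound:
a_0 = 4: 4/1  (≤ bound)
a_1 = 2: 9/2  (≤ bound)
a_2 = 1: 13/3  (≤ bound)
a_3 = 3: 48/11  (≤ bound)
a_4 = 1: 61/14  (≤ bound)
a_5 = 2: 170/39  (≤ bound)
a_6 = 8: 1421/326  (> 53, stop)

170/39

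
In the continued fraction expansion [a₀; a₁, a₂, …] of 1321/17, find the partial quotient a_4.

2

Apply division with remainder until the remainder is 0:
1321 ÷ 17 → quotient 77, remainder 12
17 ÷ 12 → quotient 1, remainder 5
12 ÷ 5 → quotient 2, remainder 2
5 ÷ 2 → quotient 2, remainder 1
2 ÷ 1 → quotient 2, remainder 0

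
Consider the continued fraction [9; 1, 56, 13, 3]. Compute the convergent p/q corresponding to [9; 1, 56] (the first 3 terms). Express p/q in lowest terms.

a_0 = 9: 9/1
a_1 = 1: 10/1
a_2 = 56: 569/57

569/57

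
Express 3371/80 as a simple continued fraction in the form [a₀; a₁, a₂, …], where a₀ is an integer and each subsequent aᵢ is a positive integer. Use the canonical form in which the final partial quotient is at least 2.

[42; 7, 3, 1, 2]

3371 ÷ 80 → quotient 42, remainder 11
80 ÷ 11 → quotient 7, remainder 3
11 ÷ 3 → quotient 3, remainder 2
3 ÷ 2 → quotient 1, remainder 1
2 ÷ 1 → quotient 2, remainder 0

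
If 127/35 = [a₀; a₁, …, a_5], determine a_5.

Repeatedly divide and take the remainder:
⌊127/35⌋ = 3, remainder 22
⌊35/22⌋ = 1, remainder 13
⌊22/13⌋ = 1, remainder 9
⌊13/9⌋ = 1, remainder 4
⌊9/4⌋ = 2, remainder 1
⌊4/1⌋ = 4, remainder 0

4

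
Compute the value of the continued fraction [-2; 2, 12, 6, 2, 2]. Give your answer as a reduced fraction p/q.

-1231/810

Compute successive convergents:
a_0 = -2: -2/1
a_1 = 2: -3/2
a_2 = 12: -38/25
a_3 = 6: -231/152
a_4 = 2: -500/329
a_5 = 2: -1231/810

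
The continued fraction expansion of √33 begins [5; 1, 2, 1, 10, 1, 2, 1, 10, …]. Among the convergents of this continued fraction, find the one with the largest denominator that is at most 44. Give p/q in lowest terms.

247/43

a_0 = 5: 5/1  (≤ bound)
a_1 = 1: 6/1  (≤ bound)
a_2 = 2: 17/3  (≤ bound)
a_3 = 1: 23/4  (≤ bound)
a_4 = 10: 247/43  (≤ bound)
a_5 = 1: 270/47  (> 44, stop)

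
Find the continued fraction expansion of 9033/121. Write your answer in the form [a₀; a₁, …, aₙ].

9033 ÷ 121 → quotient 74, remainder 79
121 ÷ 79 → quotient 1, remainder 42
79 ÷ 42 → quotient 1, remainder 37
42 ÷ 37 → quotient 1, remainder 5
37 ÷ 5 → quotient 7, remainder 2
5 ÷ 2 → quotient 2, remainder 1
2 ÷ 1 → quotient 2, remainder 0

[74; 1, 1, 1, 7, 2, 2]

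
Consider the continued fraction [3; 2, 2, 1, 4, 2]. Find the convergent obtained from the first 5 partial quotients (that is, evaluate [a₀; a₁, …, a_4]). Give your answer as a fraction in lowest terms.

Build up convergents one term at a time:
a_0 = 3: 3/1
a_1 = 2: 7/2
a_2 = 2: 17/5
a_3 = 1: 24/7
a_4 = 4: 113/33

113/33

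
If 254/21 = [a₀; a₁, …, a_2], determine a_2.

2

Apply division with remainder until the remainder is 0:
254 = 12·21 + 2, so a_0 = 12
21 = 10·2 + 1, so a_1 = 10
2 = 2·1 + 0, so a_2 = 2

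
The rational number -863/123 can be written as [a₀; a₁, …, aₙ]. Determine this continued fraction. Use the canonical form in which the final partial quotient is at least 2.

[-8; 1, 60, 2]

-863 ÷ 123 → quotient -8, remainder 121
123 ÷ 121 → quotient 1, remainder 2
121 ÷ 2 → quotient 60, remainder 1
2 ÷ 1 → quotient 2, remainder 0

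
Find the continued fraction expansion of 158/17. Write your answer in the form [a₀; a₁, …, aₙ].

[9; 3, 2, 2]

⌊158/17⌋ = 9, remainder 5
⌊17/5⌋ = 3, remainder 2
⌊5/2⌋ = 2, remainder 1
⌊2/1⌋ = 2, remainder 0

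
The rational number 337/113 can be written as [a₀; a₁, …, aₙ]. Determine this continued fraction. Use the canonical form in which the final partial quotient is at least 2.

[2; 1, 55, 2]

Apply division with remainder until the remainder is 0:
⌊337/113⌋ = 2, remainder 111
⌊113/111⌋ = 1, remainder 2
⌊111/2⌋ = 55, remainder 1
⌊2/1⌋ = 2, remainder 0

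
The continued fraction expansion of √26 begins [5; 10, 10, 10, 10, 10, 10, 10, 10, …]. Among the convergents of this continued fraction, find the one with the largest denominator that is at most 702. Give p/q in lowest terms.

515/101

a_0 = 5: 5/1  (≤ bound)
a_1 = 10: 51/10  (≤ bound)
a_2 = 10: 515/101  (≤ bound)
a_3 = 10: 5201/1020  (> 702, stop)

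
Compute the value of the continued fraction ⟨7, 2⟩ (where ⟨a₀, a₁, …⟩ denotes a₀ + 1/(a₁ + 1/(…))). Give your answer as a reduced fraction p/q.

15/2

Start with 2.
7 + 1/(2/1) = 7 + 1/2 = 15/2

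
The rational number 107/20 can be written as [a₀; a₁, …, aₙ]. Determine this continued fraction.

[5; 2, 1, 6]

Run the Euclidean algorithm, recording each quotient:
107 ÷ 20 → quotient 5, remainder 7
20 ÷ 7 → quotient 2, remainder 6
7 ÷ 6 → quotient 1, remainder 1
6 ÷ 1 → quotient 6, remainder 0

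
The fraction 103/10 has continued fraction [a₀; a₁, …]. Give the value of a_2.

3

103 ÷ 10 → quotient 10, remainder 3
10 ÷ 3 → quotient 3, remainder 1
3 ÷ 1 → quotient 3, remainder 0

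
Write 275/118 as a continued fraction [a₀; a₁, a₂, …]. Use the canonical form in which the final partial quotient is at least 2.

[2; 3, 39]

Apply division with remainder until the remainder is 0:
275 ÷ 118 → quotient 2, remainder 39
118 ÷ 39 → quotient 3, remainder 1
39 ÷ 1 → quotient 39, remainder 0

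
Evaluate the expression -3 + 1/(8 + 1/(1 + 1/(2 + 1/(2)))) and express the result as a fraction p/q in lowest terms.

-176/61

Work from the innermost term outward:
Start with 2.
2 + 1/(2/1) = 2 + 1/2 = 5/2
1 + 1/(5/2) = 1 + 2/5 = 7/5
8 + 1/(7/5) = 8 + 5/7 = 61/7
-3 + 1/(61/7) = -3 + 7/61 = -176/61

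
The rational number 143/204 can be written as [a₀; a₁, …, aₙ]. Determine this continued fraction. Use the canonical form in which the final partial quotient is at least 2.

Repeatedly divide and take the remainder:
⌊143/204⌋ = 0, remainder 143
⌊204/143⌋ = 1, remainder 61
⌊143/61⌋ = 2, remainder 21
⌊61/21⌋ = 2, remainder 19
⌊21/19⌋ = 1, remainder 2
⌊19/2⌋ = 9, remainder 1
⌊2/1⌋ = 2, remainder 0

[0; 1, 2, 2, 1, 9, 2]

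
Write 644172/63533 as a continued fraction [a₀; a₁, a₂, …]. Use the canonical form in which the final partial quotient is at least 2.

644172 = 10·63533 + 8842, so a_0 = 10
63533 = 7·8842 + 1639, so a_1 = 7
8842 = 5·1639 + 647, so a_2 = 5
1639 = 2·647 + 345, so a_3 = 2
647 = 1·345 + 302, so a_4 = 1
345 = 1·302 + 43, so a_5 = 1
302 = 7·43 + 1, so a_6 = 7
43 = 43·1 + 0, so a_7 = 43

[10; 7, 5, 2, 1, 1, 7, 43]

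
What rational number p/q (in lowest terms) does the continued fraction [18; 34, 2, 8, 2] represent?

22374/1241

Build up convergents one term at a time:
a_0 = 18: 18/1
a_1 = 34: 613/34
a_2 = 2: 1244/69
a_3 = 8: 10565/586
a_4 = 2: 22374/1241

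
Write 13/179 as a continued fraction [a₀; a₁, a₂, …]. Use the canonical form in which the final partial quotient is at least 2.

Apply division with remainder until the remainder is 0:
13 = 0·179 + 13, so a_0 = 0
179 = 13·13 + 10, so a_1 = 13
13 = 1·10 + 3, so a_2 = 1
10 = 3·3 + 1, so a_3 = 3
3 = 3·1 + 0, so a_4 = 3

[0; 13, 1, 3, 3]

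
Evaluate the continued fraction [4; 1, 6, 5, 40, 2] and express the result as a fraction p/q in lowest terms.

14243/2930

a_0 = 4: 4/1
a_1 = 1: 5/1
a_2 = 6: 34/7
a_3 = 5: 175/36
a_4 = 40: 7034/1447
a_5 = 2: 14243/2930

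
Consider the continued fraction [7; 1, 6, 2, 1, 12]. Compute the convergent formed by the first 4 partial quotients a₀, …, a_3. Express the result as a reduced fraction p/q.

a_0 = 7: 7/1
a_1 = 1: 8/1
a_2 = 6: 55/7
a_3 = 2: 118/15

118/15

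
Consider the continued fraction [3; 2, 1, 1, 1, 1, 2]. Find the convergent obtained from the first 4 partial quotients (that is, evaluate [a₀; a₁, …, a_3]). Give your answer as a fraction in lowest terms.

Build up convergents one term at a time:
a_0 = 3: 3/1
a_1 = 2: 7/2
a_2 = 1: 10/3
a_3 = 1: 17/5

17/5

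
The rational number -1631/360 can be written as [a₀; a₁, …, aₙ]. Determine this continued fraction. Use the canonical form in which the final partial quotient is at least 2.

-1631 = -5·360 + 169, so a_0 = -5
360 = 2·169 + 22, so a_1 = 2
169 = 7·22 + 15, so a_2 = 7
22 = 1·15 + 7, so a_3 = 1
15 = 2·7 + 1, so a_4 = 2
7 = 7·1 + 0, so a_5 = 7

[-5; 2, 7, 1, 2, 7]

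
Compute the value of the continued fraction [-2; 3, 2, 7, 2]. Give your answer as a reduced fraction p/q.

-190/111

Start with 2.
7 + 1/(2/1) = 7 + 1/2 = 15/2
2 + 1/(15/2) = 2 + 2/15 = 32/15
3 + 1/(32/15) = 3 + 15/32 = 111/32
-2 + 1/(111/32) = -2 + 32/111 = -190/111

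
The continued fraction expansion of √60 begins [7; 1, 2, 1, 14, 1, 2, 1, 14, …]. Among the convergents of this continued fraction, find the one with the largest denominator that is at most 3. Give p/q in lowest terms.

23/3

List convergents until the denominator exceeds the bound:
a_0 = 7: 7/1  (≤ bound)
a_1 = 1: 8/1  (≤ bound)
a_2 = 2: 23/3  (≤ bound)
a_3 = 1: 31/4  (> 3, stop)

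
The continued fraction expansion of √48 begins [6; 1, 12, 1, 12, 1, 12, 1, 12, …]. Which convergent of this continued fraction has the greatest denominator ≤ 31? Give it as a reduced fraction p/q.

List convergents until the denominator exceeds the bound:
a_0 = 6: 6/1  (≤ bound)
a_1 = 1: 7/1  (≤ bound)
a_2 = 12: 90/13  (≤ bound)
a_3 = 1: 97/14  (≤ bound)
a_4 = 12: 1254/181  (> 31, stop)

97/14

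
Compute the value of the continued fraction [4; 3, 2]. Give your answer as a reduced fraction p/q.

a_0 = 4: 4/1
a_1 = 3: 13/3
a_2 = 2: 30/7

30/7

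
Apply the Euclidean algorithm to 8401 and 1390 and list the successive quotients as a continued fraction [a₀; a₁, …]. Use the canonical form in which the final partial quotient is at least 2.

Run the Euclidean algorithm, recording each quotient:
8401 = 6·1390 + 61, so a_0 = 6
1390 = 22·61 + 48, so a_1 = 22
61 = 1·48 + 13, so a_2 = 1
48 = 3·13 + 9, so a_3 = 3
13 = 1·9 + 4, so a_4 = 1
9 = 2·4 + 1, so a_5 = 2
4 = 4·1 + 0, so a_6 = 4

[6; 22, 1, 3, 1, 2, 4]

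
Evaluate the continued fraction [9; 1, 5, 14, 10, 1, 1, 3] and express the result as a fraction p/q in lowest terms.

62277/6332

Start with 3.
1 + 1/(3/1) = 1 + 1/3 = 4/3
1 + 1/(4/3) = 1 + 3/4 = 7/4
10 + 1/(7/4) = 10 + 4/7 = 74/7
14 + 1/(74/7) = 14 + 7/74 = 1043/74
5 + 1/(1043/74) = 5 + 74/1043 = 5289/1043
1 + 1/(5289/1043) = 1 + 1043/5289 = 6332/5289
9 + 1/(6332/5289) = 9 + 5289/6332 = 62277/6332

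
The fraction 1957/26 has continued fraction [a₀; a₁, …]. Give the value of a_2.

1

Run the Euclidean algorithm, recording each quotient:
1957 = 75·26 + 7, so a_0 = 75
26 = 3·7 + 5, so a_1 = 3
7 = 1·5 + 2, so a_2 = 1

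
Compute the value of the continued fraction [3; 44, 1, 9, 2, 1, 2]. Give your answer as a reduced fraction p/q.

11264/3727

Start with 2.
1 + 1/(2/1) = 1 + 1/2 = 3/2
2 + 1/(3/2) = 2 + 2/3 = 8/3
9 + 1/(8/3) = 9 + 3/8 = 75/8
1 + 1/(75/8) = 1 + 8/75 = 83/75
44 + 1/(83/75) = 44 + 75/83 = 3727/83
3 + 1/(3727/83) = 3 + 83/3727 = 11264/3727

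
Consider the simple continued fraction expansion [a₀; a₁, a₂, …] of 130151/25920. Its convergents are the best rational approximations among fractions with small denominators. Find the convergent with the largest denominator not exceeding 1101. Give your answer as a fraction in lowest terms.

5433/1082

List convergents until the denominator exceeds the bound:
a_0 = 5: 5/1  (≤ bound)
a_1 = 47: 236/47  (≤ bound)
a_2 = 23: 5433/1082  (≤ bound)
a_3 = 1: 5669/1129  (> 1101, stop)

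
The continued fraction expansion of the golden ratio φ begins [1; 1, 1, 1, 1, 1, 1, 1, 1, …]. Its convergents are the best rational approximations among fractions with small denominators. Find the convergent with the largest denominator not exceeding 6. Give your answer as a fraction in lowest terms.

List convergents until the denominator exceeds the bound:
a_0 = 1: 1/1  (≤ bound)
a_1 = 1: 2/1  (≤ bound)
a_2 = 1: 3/2  (≤ bound)
a_3 = 1: 5/3  (≤ bound)
a_4 = 1: 8/5  (≤ bound)
a_5 = 1: 13/8  (> 6, stop)

8/5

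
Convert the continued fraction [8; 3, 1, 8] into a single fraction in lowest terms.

289/35

a_0 = 8: 8/1
a_1 = 3: 25/3
a_2 = 1: 33/4
a_3 = 8: 289/35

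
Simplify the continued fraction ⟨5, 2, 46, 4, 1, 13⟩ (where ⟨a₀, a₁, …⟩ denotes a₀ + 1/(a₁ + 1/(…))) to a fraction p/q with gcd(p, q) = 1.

35413/6445

Use the convergent recurrence hₖ = aₖ·hₖ₋₁ + hₖ₋₂ (and likewise for the denominators kₖ):
a_0 = 5: 5/1
a_1 = 2: 11/2
a_2 = 46: 511/93
a_3 = 4: 2055/374
a_4 = 1: 2566/467
a_5 = 13: 35413/6445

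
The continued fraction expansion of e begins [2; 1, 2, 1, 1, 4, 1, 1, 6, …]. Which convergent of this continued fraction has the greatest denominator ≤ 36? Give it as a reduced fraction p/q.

a_0 = 2: 2/1  (≤ bound)
a_1 = 1: 3/1  (≤ bound)
a_2 = 2: 8/3  (≤ bound)
a_3 = 1: 11/4  (≤ bound)
a_4 = 1: 19/7  (≤ bound)
a_5 = 4: 87/32  (≤ bound)
a_6 = 1: 106/39  (> 36, stop)

87/32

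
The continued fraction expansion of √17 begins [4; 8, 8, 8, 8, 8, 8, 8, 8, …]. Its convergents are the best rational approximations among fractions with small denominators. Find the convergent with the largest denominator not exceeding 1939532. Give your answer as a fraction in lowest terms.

1166876/283009

List convergents until the denominator exceeds the bound:
a_0 = 4: 4/1  (≤ bound)
a_1 = 8: 33/8  (≤ bound)
a_2 = 8: 268/65  (≤ bound)
a_3 = 8: 2177/528  (≤ bound)
a_4 = 8: 17684/4289  (≤ bound)
a_5 = 8: 143649/34840  (≤ bound)
a_6 = 8: 1166876/283009  (≤ bound)
a_7 = 8: 9478657/2298912  (> 1939532, stop)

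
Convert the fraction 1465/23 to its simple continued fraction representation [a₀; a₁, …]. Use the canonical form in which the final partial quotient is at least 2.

⌊1465/23⌋ = 63, remainder 16
⌊23/16⌋ = 1, remainder 7
⌊16/7⌋ = 2, remainder 2
⌊7/2⌋ = 3, remainder 1
⌊2/1⌋ = 2, remainder 0

[63; 1, 2, 3, 2]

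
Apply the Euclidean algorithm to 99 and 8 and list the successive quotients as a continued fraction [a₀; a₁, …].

[12; 2, 1, 2]

⌊99/8⌋ = 12, remainder 3
⌊8/3⌋ = 2, remainder 2
⌊3/2⌋ = 1, remainder 1
⌊2/1⌋ = 2, remainder 0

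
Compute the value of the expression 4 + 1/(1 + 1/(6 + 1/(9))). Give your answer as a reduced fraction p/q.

Use the convergent recurrence hₖ = aₖ·hₖ₋₁ + hₖ₋₂ (and likewise for the denominators kₖ):
a_0 = 4: 4/1
a_1 = 1: 5/1
a_2 = 6: 34/7
a_3 = 9: 311/64

311/64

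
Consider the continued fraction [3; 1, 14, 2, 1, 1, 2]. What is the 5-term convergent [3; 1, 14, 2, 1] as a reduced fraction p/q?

181/46

Start with 1.
2 + 1/(1/1) = 2 + 1/1 = 3/1
14 + 1/(3/1) = 14 + 1/3 = 43/3
1 + 1/(43/3) = 1 + 3/43 = 46/43
3 + 1/(46/43) = 3 + 43/46 = 181/46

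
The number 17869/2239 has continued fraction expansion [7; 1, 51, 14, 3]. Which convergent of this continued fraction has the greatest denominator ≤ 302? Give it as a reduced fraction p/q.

415/52

List convergents until the denominator exceeds the bound:
a_0 = 7: 7/1  (≤ bound)
a_1 = 1: 8/1  (≤ bound)
a_2 = 51: 415/52  (≤ bound)
a_3 = 14: 5818/729  (> 302, stop)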